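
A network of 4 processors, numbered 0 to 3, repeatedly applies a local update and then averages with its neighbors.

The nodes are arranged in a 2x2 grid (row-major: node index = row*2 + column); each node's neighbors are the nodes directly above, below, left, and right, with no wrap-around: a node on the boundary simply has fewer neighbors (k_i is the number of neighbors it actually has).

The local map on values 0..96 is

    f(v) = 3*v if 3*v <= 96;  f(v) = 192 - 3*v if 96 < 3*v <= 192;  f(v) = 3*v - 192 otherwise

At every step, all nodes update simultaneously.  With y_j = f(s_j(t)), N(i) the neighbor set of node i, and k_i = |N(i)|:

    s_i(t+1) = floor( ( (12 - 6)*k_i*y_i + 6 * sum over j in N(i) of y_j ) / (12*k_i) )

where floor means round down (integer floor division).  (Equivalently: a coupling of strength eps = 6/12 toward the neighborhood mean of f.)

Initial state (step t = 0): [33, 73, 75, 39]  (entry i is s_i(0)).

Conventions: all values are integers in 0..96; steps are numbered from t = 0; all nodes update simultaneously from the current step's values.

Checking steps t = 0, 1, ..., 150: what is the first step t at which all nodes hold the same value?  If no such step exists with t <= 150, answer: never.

Answer: never
Key observation: The state at step 21 reappears at step 27 — the system is in a cycle of period 6 from step 21 on.  No step 0..27 is synchronized, and the cycle repeats forever, so no step up to 150 (or ever) has all nodes equal.

Derivation:
t=0: [33, 73, 75, 39]  (not all equal)
t=1: [61, 55, 58, 52]  (not all equal)
t=2: [15, 24, 20, 29]  (not all equal)
t=3: [55, 69, 63, 76]  (not all equal)
t=4: [18, 23, 17, 22]  (not all equal)
t=5: [57, 64, 55, 63]  (not all equal)
t=6: [17, 6, 19, 8]  (not all equal)
t=7: [44, 27, 47, 30]  (not all equal)
t=8: [63, 78, 63, 78]  (not all equal)
t=9: [12, 32, 12, 32]  (not all equal)
t=10: [51, 81, 51, 81]  (not all equal)
t=11: [42, 48, 42, 48]  (not all equal)
t=12: [61, 52, 61, 52]  (not all equal)
t=13: [15, 29, 15, 29]  (not all equal)
t=14: [55, 76, 55, 76]  (not all equal)
t=15: [29, 33, 29, 33]  (not all equal)
t=16: [88, 91, 88, 91]  (not all equal)
t=17: [74, 78, 74, 78]  (not all equal)
t=18: [33, 39, 33, 39]  (not all equal)
t=19: [88, 79, 88, 79]  (not all equal)
t=20: [65, 51, 65, 51]  (not all equal)
t=21: [12, 30, 12, 30]  (not all equal)
t=22: [49, 76, 49, 76]  (not all equal)
t=23: [42, 38, 42, 38]  (not all equal)
t=24: [69, 75, 69, 75]  (not all equal)
t=25: [19, 28, 19, 28]  (not all equal)
t=26: [63, 77, 63, 77]  (not all equal)
t=27: [12, 30, 12, 30]  (not all equal)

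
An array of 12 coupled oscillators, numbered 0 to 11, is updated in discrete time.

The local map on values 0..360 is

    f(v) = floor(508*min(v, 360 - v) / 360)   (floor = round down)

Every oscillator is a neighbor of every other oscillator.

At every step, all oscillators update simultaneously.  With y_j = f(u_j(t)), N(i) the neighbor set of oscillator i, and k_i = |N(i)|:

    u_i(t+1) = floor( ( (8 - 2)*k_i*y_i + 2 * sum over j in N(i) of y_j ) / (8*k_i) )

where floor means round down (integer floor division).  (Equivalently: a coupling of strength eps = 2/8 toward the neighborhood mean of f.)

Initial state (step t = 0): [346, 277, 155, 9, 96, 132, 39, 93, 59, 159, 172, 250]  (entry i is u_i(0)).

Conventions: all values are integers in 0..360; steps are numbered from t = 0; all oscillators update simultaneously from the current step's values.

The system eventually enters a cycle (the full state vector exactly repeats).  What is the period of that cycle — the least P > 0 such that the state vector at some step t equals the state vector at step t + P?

Simulating step by step:
t=0: [346, 277, 155, 9, 96, 132, 39, 93, 59, 159, 172, 250]
t=1: [49, 120, 194, 44, 134, 171, 75, 131, 96, 198, 211, 148]
t=2: [96, 169, 216, 91, 183, 221, 122, 180, 144, 212, 198, 197]
t=3: [153, 228, 203, 148, 236, 198, 180, 240, 203, 206, 221, 222]
t=4: [212, 191, 217, 207, 182, 222, 241, 179, 217, 214, 198, 197]
t=5: [210, 231, 205, 215, 241, 199, 180, 242, 205, 208, 224, 226]
t=6: [208, 187, 214, 203, 176, 220, 240, 176, 214, 211, 194, 192]
t=7: [215, 237, 209, 220, 240, 203, 182, 240, 209, 212, 230, 232]
t=8: [202, 179, 209, 197, 177, 214, 236, 177, 209, 205, 187, 185]
t=9: [223, 245, 216, 229, 242, 211, 188, 242, 216, 220, 239, 240]
t=10: [191, 169, 199, 185, 172, 204, 227, 172, 199, 194, 175, 174]
t=11: [236, 236, 228, 242, 239, 223, 199, 239, 228, 233, 242, 241]
t=12: [175, 175, 184, 169, 172, 189, 214, 172, 184, 179, 169, 170]
t=13: [244, 244, 245, 238, 241, 240, 215, 241, 245, 248, 238, 239]
t=14: [164, 164, 163, 171, 167, 169, 194, 167, 163, 161, 171, 169]
t=15: [231, 231, 231, 239, 234, 236, 234, 234, 231, 228, 239, 236]
t=16: [180, 180, 180, 172, 177, 175, 177, 177, 180, 183, 172, 175]
t=17: [252, 252, 252, 243, 249, 246, 249, 249, 252, 249, 243, 246]
t=18: [153, 153, 153, 162, 156, 159, 156, 156, 153, 156, 162, 159]
t=19: [216, 216, 216, 225, 220, 223, 220, 220, 216, 220, 225, 223]
t=20: [201, 201, 201, 191, 197, 194, 197, 197, 201, 197, 191, 194]
t=21: [225, 225, 225, 235, 230, 232, 230, 230, 225, 230, 235, 232]
t=22: [188, 188, 188, 178, 183, 181, 183, 183, 188, 183, 178, 181]
t=23: [243, 243, 243, 250, 248, 250, 248, 248, 243, 248, 250, 250]
t=24: [163, 163, 163, 156, 158, 156, 158, 158, 163, 158, 156, 156]
t=25: [228, 228, 228, 221, 222, 221, 222, 222, 228, 222, 221, 221]
t=26: [187, 187, 187, 194, 193, 194, 193, 193, 187, 193, 194, 194]
t=27: [242, 242, 242, 235, 235, 235, 235, 235, 242, 235, 235, 235]
t=28: [167, 167, 167, 175, 175, 175, 175, 175, 167, 175, 175, 175]
t=29: [237, 237, 237, 245, 245, 245, 245, 245, 237, 245, 245, 245]
t=30: [171, 171, 171, 163, 163, 163, 163, 163, 171, 163, 163, 163]
t=31: [239, 239, 239, 231, 231, 231, 231, 231, 239, 231, 231, 231]
t=32: [172, 172, 172, 180, 180, 180, 180, 180, 172, 180, 180, 180]
t=33: [244, 244, 244, 252, 252, 252, 252, 252, 244, 252, 252, 252]
t=34: [161, 161, 161, 153, 153, 153, 153, 153, 161, 153, 153, 153]
t=35: [224, 224, 224, 216, 216, 216, 216, 216, 224, 216, 216, 216]
t=36: [193, 193, 193, 201, 201, 201, 201, 201, 193, 201, 201, 201]
t=37: [233, 233, 233, 225, 225, 225, 225, 225, 233, 225, 225, 225]
t=38: [181, 181, 181, 189, 189, 189, 189, 189, 181, 189, 189, 189]
t=39: [250, 250, 250, 242, 242, 242, 242, 242, 250, 242, 242, 242]
t=40: [157, 157, 157, 165, 165, 165, 165, 165, 157, 165, 165, 165]
t=41: [223, 223, 223, 231, 231, 231, 231, 231, 223, 231, 231, 231]
t=42: [191, 191, 191, 183, 183, 183, 183, 183, 191, 183, 183, 183]
t=43: [240, 240, 240, 248, 248, 248, 248, 248, 240, 248, 248, 248]
t=44: [167, 167, 167, 159, 159, 159, 159, 159, 167, 159, 159, 159]
t=45: [233, 233, 233, 225, 225, 225, 225, 225, 233, 225, 225, 225]

Answer: 8
Key observation: The state at step 37, [233, 233, 233, 225, 225, 225, 225, 225, 233, 225, 225, 225], reappears at step 45 — and no state repeats earlier — so the cycle the system enters has period 8.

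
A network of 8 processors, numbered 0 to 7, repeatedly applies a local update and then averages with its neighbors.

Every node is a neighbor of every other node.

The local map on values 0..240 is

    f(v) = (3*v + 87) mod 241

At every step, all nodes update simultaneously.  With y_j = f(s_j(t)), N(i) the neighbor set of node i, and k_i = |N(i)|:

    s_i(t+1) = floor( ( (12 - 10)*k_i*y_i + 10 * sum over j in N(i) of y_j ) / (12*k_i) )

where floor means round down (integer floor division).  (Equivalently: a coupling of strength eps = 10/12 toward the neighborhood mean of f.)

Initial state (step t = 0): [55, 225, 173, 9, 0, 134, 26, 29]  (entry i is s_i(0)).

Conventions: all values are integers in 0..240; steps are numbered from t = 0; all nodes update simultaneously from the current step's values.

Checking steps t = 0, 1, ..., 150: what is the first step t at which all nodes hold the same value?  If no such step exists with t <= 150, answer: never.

Answer: 3
Key observation: Synchronization is absorbing here: once all nodes are equal they stay equal, and step 3 is the first all-equal step.

Derivation:
t=0: [55, 225, 173, 9, 0, 134, 26, 29]  (not all equal)
t=1: [86, 87, 91, 91, 89, 86, 93, 94]  (not all equal)
t=2: [114, 114, 115, 115, 114, 114, 115, 115]  (not all equal)
t=3: [189, 189, 189, 189, 189, 189, 189, 189]  (all equal)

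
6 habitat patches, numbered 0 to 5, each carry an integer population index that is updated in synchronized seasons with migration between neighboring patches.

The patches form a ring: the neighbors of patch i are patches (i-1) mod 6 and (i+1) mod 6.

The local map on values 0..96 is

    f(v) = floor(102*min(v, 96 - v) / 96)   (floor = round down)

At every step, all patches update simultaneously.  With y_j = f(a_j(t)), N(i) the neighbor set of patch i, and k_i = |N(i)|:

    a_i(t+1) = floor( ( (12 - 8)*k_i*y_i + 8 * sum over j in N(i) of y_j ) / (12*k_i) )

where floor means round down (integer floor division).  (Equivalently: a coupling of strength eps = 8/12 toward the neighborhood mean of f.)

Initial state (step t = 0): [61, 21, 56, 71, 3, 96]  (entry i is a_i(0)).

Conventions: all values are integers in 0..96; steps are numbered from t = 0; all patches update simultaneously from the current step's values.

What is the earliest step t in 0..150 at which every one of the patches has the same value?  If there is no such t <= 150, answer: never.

Simulating step by step:
t=0: [61, 21, 56, 71, 3, 96]  (not all equal)
t=1: [19, 33, 30, 23, 9, 13]  (not all equal)
t=2: [22, 28, 30, 21, 15, 14]  (not all equal)
t=3: [22, 27, 27, 22, 17, 17]  (not all equal)
t=4: [23, 26, 26, 23, 19, 19]  (not all equal)
t=5: [23, 26, 26, 23, 21, 21]  (not all equal)
t=6: [24, 26, 26, 24, 22, 22]  (not all equal)
t=7: [25, 26, 26, 25, 23, 23]  (not all equal)
t=8: [25, 26, 26, 25, 24, 24]  (not all equal)
t=9: [26, 26, 26, 26, 25, 25]  (not all equal)
t=10: [26, 27, 27, 26, 26, 26]  (not all equal)
t=11: [27, 27, 27, 27, 27, 27]  (all equal)

Answer: 11
Key observation: Synchronization is absorbing here: once all patches are equal they stay equal, and step 11 is the first all-equal step.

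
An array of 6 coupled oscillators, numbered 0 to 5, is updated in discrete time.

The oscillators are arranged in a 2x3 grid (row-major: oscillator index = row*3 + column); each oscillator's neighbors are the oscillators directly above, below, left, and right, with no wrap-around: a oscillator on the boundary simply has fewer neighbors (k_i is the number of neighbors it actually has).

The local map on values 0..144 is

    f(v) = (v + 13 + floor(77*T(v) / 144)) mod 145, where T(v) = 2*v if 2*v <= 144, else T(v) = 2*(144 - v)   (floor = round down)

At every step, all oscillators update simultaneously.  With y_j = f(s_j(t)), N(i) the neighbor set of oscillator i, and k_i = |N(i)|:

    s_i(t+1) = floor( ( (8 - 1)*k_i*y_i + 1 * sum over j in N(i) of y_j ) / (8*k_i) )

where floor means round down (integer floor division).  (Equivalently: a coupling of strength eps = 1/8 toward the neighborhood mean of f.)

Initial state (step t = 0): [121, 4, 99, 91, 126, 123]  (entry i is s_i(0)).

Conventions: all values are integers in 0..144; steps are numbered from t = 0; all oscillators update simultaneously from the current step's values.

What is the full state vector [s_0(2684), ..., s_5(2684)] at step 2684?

Simulating step by step:
t=0: [121, 4, 99, 91, 126, 123]
t=1: [13, 20, 15, 14, 13, 13]
t=2: [40, 52, 44, 40, 39, 39]
t=3: [96, 117, 104, 94, 94, 93]
t=4: [14, 13, 14, 15, 14, 14]
t=5: [41, 39, 40, 43, 41, 41]
t=6: [97, 93, 95, 100, 97, 96]
t=7: [15, 15, 15, 15, 15, 15]
t=8: [44, 44, 44, 44, 44, 44]
t=9: [104, 104, 104, 104, 104, 104]
t=10: [14, 14, 14, 14, 14, 14]
t=11: [41, 41, 41, 41, 41, 41]
t=12: [97, 97, 97, 97, 97, 97]
t=13: [15, 15, 15, 15, 15, 15]

Answer: [44, 44, 44, 44, 44, 44]
Key observation: The state at step 7, [15, 15, 15, 15, 15, 15], reappears at step 13: the system is in a cycle of period 6 from step 7 on.  Therefore the state at step 2684 equals the state at step 7 + ((2684 - 7) mod 6) = 8, which is [44, 44, 44, 44, 44, 44].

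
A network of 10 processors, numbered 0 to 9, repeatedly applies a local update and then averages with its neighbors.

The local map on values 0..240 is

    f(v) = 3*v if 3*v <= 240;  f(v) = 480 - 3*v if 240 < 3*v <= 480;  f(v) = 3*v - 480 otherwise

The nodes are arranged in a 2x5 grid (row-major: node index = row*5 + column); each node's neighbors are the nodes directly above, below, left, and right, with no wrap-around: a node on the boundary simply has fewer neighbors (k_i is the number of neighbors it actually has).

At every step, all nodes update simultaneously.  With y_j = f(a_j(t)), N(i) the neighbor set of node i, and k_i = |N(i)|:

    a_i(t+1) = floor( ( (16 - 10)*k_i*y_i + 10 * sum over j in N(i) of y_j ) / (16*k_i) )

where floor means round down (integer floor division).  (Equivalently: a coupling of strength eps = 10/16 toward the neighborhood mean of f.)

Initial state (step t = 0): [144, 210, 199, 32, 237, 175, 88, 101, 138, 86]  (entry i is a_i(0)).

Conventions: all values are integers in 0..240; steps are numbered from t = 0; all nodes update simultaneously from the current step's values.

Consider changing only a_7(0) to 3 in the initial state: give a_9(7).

Simulating step by step:
t=0: [144, 210, 199, 32, 237, 175, 88, 3, 138, 86]
t=1: [78, 135, 97, 122, 186, 99, 123, 86, 92, 176]
t=2: [168, 139, 156, 140, 79, 176, 141, 188, 156, 106]
t=3: [43, 43, 47, 76, 158, 43, 62, 48, 68, 138]
t=4: [129, 143, 157, 158, 94, 146, 153, 164, 167, 90]
t=5: [63, 44, 17, 49, 141, 51, 29, 15, 55, 147]
t=6: [159, 117, 86, 112, 79, 143, 101, 80, 110, 84]
t=7: [57, 132, 190, 180, 205, 75, 153, 204, 183, 206]

Answer: a_9(7) = 206
Key observation: This trace re-runs the system from the modified initial state.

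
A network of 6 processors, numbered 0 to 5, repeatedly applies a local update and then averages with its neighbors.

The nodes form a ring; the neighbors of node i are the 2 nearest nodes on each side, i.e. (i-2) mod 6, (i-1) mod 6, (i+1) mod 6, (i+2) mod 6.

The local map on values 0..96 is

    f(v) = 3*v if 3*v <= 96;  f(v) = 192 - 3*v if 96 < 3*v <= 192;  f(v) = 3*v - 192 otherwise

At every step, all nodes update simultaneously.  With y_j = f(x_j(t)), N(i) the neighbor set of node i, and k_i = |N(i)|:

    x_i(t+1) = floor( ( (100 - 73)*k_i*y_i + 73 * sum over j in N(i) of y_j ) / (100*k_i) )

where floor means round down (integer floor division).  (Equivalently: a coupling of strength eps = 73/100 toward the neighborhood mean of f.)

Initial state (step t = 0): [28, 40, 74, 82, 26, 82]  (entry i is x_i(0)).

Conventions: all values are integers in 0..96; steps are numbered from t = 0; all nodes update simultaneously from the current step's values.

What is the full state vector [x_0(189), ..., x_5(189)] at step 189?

Simulating step by step:
t=0: [28, 40, 74, 82, 26, 82]
t=1: [65, 59, 60, 57, 61, 67]
t=2: [9, 12, 12, 13, 10, 11]
t=3: [31, 34, 33, 35, 32, 33]
t=4: [93, 91, 91, 91, 92, 91]
t=5: [83, 82, 82, 81, 82, 82]
t=6: [54, 54, 54, 53, 54, 54]
t=7: [30, 30, 30, 30, 30, 30]
t=8: [90, 90, 90, 90, 90, 90]
t=9: [78, 78, 78, 78, 78, 78]
t=10: [42, 42, 42, 42, 42, 42]
t=11: [66, 66, 66, 66, 66, 66]
t=12: [6, 6, 6, 6, 6, 6]
t=13: [18, 18, 18, 18, 18, 18]
t=14: [54, 54, 54, 54, 54, 54]
t=15: [30, 30, 30, 30, 30, 30]

Answer: [18, 18, 18, 18, 18, 18]
Key observation: The state at step 7, [30, 30, 30, 30, 30, 30], reappears at step 15: the system is in a cycle of period 8 from step 7 on.  Therefore the state at step 189 equals the state at step 7 + ((189 - 7) mod 8) = 13, which is [18, 18, 18, 18, 18, 18].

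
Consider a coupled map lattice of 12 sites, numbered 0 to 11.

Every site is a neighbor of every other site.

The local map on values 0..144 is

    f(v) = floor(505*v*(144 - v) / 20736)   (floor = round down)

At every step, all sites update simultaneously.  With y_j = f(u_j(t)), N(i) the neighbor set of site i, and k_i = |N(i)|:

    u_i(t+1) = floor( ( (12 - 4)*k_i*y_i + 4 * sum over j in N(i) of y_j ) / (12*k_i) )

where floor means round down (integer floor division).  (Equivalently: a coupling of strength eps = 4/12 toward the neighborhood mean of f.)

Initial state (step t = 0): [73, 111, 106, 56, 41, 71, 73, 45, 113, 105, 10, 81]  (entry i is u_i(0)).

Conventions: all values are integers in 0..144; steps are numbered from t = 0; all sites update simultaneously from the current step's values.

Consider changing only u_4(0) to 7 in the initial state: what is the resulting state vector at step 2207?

Simulating step by step:
t=0: [73, 111, 106, 56, 7, 71, 73, 45, 113, 105, 10, 81]
t=1: [115, 91, 97, 111, 49, 115, 115, 103, 89, 98, 55, 113]
t=2: [88, 111, 107, 93, 108, 88, 88, 101, 112, 105, 112, 90]
t=3: [114, 94, 98, 111, 97, 114, 114, 104, 93, 100, 93, 112]
t=4: [89, 108, 105, 92, 106, 89, 89, 100, 109, 104, 109, 91]
t=5: [114, 98, 101, 112, 100, 114, 114, 106, 97, 102, 97, 113]
t=6: [88, 104, 102, 90, 103, 88, 88, 97, 105, 101, 105, 89]
t=7: [116, 104, 106, 115, 104, 116, 116, 110, 102, 106, 102, 115]
t=8: [83, 97, 95, 84, 97, 83, 83, 91, 99, 95, 99, 84]
t=9: [120, 112, 114, 119, 112, 120, 120, 116, 110, 114, 110, 119]
t=10: [73, 84, 81, 74, 84, 73, 73, 79, 86, 81, 86, 74]
t=11: [125, 122, 124, 125, 122, 125, 125, 124, 122, 124, 122, 125]
t=12: [58, 63, 60, 58, 63, 58, 58, 60, 63, 60, 63, 58]
t=13: [121, 123, 122, 121, 123, 121, 121, 122, 123, 122, 123, 121]
t=14: [66, 63, 64, 66, 63, 66, 66, 64, 63, 64, 63, 66]
t=15: [124, 124, 124, 124, 124, 124, 124, 124, 124, 124, 124, 124]
t=16: [60, 60, 60, 60, 60, 60, 60, 60, 60, 60, 60, 60]
t=17: [122, 122, 122, 122, 122, 122, 122, 122, 122, 122, 122, 122]
t=18: [65, 65, 65, 65, 65, 65, 65, 65, 65, 65, 65, 65]
t=19: [125, 125, 125, 125, 125, 125, 125, 125, 125, 125, 125, 125]
t=20: [57, 57, 57, 57, 57, 57, 57, 57, 57, 57, 57, 57]
t=21: [120, 120, 120, 120, 120, 120, 120, 120, 120, 120, 120, 120]
t=22: [70, 70, 70, 70, 70, 70, 70, 70, 70, 70, 70, 70]
t=23: [126, 126, 126, 126, 126, 126, 126, 126, 126, 126, 126, 126]
t=24: [55, 55, 55, 55, 55, 55, 55, 55, 55, 55, 55, 55]
t=25: [119, 119, 119, 119, 119, 119, 119, 119, 119, 119, 119, 119]
t=26: [72, 72, 72, 72, 72, 72, 72, 72, 72, 72, 72, 72]
t=27: [126, 126, 126, 126, 126, 126, 126, 126, 126, 126, 126, 126]

Answer: [126, 126, 126, 126, 126, 126, 126, 126, 126, 126, 126, 126]
Key observation: The state at step 23, [126, 126, 126, 126, 126, 126, 126, 126, 126, 126, 126, 126], reappears at step 27: the system is in a cycle of period 4 from step 23 on.  Therefore the state at step 2207 equals the state at step 23 + ((2207 - 23) mod 4) = 23, which is [126, 126, 126, 126, 126, 126, 126, 126, 126, 126, 126, 126].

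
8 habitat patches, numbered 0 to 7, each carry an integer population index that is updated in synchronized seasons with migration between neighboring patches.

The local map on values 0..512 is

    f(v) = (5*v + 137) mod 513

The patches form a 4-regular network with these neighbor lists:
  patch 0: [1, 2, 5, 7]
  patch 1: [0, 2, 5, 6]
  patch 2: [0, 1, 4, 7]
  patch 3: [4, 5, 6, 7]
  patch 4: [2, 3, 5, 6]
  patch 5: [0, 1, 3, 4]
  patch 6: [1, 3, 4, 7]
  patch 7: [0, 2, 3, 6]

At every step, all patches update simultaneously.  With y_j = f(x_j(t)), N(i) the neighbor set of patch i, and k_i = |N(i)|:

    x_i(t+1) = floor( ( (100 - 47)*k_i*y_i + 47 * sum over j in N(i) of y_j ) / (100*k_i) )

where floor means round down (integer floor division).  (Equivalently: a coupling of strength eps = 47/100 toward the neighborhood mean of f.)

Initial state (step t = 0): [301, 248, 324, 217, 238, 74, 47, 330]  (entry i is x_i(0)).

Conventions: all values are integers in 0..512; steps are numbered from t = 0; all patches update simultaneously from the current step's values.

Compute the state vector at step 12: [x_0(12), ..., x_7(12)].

Answer: [379, 316, 319, 204, 298, 221, 390, 374]

Derivation:
t=0: [301, 248, 324, 217, 238, 74, 47, 330]
t=1: [210, 327, 233, 271, 311, 380, 325, 235]
t=2: [237, 259, 244, 383, 252, 382, 251, 283]
t=3: [304, 391, 303, 147, 338, 395, 286, 123]
t=4: [115, 58, 140, 262, 218, 126, 123, 199]
t=5: [236, 345, 281, 317, 251, 281, 262, 195]
t=6: [202, 255, 126, 199, 265, 138, 335, 151]
t=7: [220, 317, 289, 220, 342, 289, 298, 289]
t=8: [148, 142, 110, 168, 208, 130, 134, 87]
t=9: [291, 306, 198, 337, 221, 299, 274, 183]
t=10: [68, 153, 103, 245, 227, 129, 331, 121]
t=11: [373, 339, 231, 295, 247, 312, 275, 262]
t=12: [379, 316, 319, 204, 298, 221, 390, 374]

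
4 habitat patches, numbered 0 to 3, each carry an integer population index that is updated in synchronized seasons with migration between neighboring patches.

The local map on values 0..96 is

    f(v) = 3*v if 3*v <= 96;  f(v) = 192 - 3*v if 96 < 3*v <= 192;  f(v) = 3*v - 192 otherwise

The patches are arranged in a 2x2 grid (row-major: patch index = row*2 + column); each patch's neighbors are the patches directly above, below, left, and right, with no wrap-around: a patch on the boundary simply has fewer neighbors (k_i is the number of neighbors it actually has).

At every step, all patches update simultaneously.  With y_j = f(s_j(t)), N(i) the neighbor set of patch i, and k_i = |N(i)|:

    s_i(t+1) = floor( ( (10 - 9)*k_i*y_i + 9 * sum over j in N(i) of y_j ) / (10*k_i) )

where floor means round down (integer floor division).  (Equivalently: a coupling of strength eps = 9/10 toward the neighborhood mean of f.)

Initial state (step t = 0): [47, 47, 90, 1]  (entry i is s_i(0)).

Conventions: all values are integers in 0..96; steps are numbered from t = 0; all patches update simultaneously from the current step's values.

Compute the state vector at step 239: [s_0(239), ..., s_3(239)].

Simulating step by step:
t=0: [47, 47, 90, 1]
t=1: [63, 29, 32, 58]
t=2: [82, 18, 19, 84]
t=3: [55, 56, 57, 55]
t=4: [22, 26, 26, 22]
t=5: [76, 67, 67, 76]
t=6: [11, 33, 33, 11]
t=7: [87, 39, 39, 87]
t=8: [74, 69, 69, 74]
t=9: [16, 28, 28, 16]
t=10: [80, 51, 51, 80]
t=11: [39, 47, 47, 39]
t=12: [53, 72, 72, 53]
t=13: [24, 32, 32, 24]
t=14: [93, 74, 74, 93]
t=15: [35, 81, 81, 35]
t=16: [54, 83, 83, 54]
t=17: [54, 32, 32, 54]
t=18: [89, 36, 36, 89]
t=19: [83, 75, 75, 83]
t=20: [35, 54, 54, 35]
t=21: [35, 81, 81, 35]

Answer: [54, 32, 32, 54]
Key observation: The state at step 15, [35, 81, 81, 35], reappears at step 21: the system is in a cycle of period 6 from step 15 on.  Therefore the state at step 239 equals the state at step 15 + ((239 - 15) mod 6) = 17, which is [54, 32, 32, 54].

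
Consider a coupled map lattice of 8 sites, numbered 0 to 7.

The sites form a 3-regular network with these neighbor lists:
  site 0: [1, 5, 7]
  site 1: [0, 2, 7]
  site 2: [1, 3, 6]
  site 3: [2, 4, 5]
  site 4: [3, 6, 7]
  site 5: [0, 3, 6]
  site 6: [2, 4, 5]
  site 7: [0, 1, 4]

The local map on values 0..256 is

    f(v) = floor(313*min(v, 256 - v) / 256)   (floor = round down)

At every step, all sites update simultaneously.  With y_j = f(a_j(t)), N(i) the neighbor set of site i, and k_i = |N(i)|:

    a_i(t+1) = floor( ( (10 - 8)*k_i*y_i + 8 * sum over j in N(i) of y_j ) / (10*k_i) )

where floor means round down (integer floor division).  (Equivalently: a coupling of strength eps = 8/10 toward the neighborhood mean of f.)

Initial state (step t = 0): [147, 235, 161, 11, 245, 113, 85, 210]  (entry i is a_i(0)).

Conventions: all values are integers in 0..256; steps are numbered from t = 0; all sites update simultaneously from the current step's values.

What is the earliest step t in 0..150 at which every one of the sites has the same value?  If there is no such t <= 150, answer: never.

Answer: 7
Key observation: Synchronization is absorbing here: once all sites are equal they stay equal, and step 7 is the first all-equal step.

Derivation:
t=0: [147, 235, 161, 11, 245, 113, 85, 210]  (not all equal)
t=1: [85, 86, 60, 73, 48, 94, 91, 56]  (not all equal)
t=2: [97, 86, 95, 83, 83, 103, 87, 84]  (not all equal)
t=3: [112, 110, 106, 111, 102, 111, 112, 106]  (not all equal)
t=4: [133, 131, 133, 130, 131, 135, 130, 130]  (not all equal)
t=5: [150, 151, 152, 150, 153, 151, 150, 151]  (not all equal)
t=6: [128, 128, 128, 127, 127, 128, 127, 127]  (not all equal)
t=7: [155, 155, 155, 155, 155, 155, 155, 155]  (all equal)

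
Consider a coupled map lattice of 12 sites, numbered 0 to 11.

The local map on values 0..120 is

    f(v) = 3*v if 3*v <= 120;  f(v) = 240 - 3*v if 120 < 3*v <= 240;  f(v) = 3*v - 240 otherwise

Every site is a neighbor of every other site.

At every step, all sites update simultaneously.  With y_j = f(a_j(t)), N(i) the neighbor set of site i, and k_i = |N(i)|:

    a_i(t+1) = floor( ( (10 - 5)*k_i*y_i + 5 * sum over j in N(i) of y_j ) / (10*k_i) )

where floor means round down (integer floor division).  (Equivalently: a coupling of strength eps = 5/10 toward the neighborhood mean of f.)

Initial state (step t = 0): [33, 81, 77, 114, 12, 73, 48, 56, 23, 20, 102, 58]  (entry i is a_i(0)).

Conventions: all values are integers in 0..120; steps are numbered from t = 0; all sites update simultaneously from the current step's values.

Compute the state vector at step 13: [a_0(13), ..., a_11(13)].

Answer: [73, 39, 39, 80, 39, 39, 74, 74, 74, 78, 80, 80]

Derivation:
t=0: [33, 81, 77, 114, 12, 73, 48, 56, 23, 20, 102, 58]
t=1: [76, 33, 35, 78, 48, 41, 75, 64, 63, 59, 61, 61]
t=2: [38, 78, 80, 35, 76, 86, 39, 54, 56, 61, 58, 58]
t=3: [84, 35, 32, 80, 37, 40, 85, 67, 65, 58, 62, 62]
t=4: [38, 80, 76, 32, 83, 87, 39, 50, 53, 62, 57, 57]
t=5: [85, 33, 38, 76, 37, 42, 86, 74, 70, 57, 64, 64]
t=6: [38, 76, 83, 37, 82, 83, 39, 39, 45, 63, 53, 53]
t=7: [88, 42, 41, 87, 39, 41, 90, 90, 84, 60, 73, 73]
t=8: [42, 82, 84, 40, 84, 84, 44, 44, 36, 58, 40, 40]
t=9: [93, 43, 46, 95, 46, 46, 90, 90, 90, 71, 95, 95]
t=10: [49, 82, 78, 52, 78, 78, 45, 45, 45, 44, 52, 52]
t=11: [78, 38, 38, 74, 38, 38, 83, 83, 83, 85, 74, 74]
t=12: [28, 77, 77, 33, 77, 77, 29, 29, 29, 32, 33, 33]
t=13: [73, 39, 39, 80, 39, 39, 74, 74, 74, 78, 80, 80]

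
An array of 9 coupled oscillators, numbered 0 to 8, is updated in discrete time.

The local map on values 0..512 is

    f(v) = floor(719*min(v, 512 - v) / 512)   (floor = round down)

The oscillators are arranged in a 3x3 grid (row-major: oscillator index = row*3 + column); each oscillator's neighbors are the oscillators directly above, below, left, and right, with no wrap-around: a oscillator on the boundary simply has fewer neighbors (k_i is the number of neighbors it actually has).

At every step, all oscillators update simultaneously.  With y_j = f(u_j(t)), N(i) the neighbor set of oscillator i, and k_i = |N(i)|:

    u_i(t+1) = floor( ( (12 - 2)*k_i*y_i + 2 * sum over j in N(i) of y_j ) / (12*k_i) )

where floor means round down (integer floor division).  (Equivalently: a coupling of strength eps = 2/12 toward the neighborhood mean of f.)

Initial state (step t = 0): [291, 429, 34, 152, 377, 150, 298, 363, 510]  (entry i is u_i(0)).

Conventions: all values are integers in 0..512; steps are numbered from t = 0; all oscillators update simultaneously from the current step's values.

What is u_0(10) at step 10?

Answer: u_0(10) = 338

Derivation:
t=0: [291, 429, 34, 152, 377, 150, 298, 363, 510]
t=1: [285, 127, 66, 221, 188, 188, 285, 201, 36]
t=2: [305, 185, 113, 308, 263, 242, 314, 270, 87]
t=3: [287, 260, 181, 289, 341, 317, 283, 324, 158]
t=4: [318, 339, 263, 309, 250, 267, 315, 263, 228]
t=5: [270, 255, 339, 287, 343, 343, 282, 343, 324]
t=6: [338, 343, 251, 312, 245, 238, 314, 243, 259]
t=7: [246, 249, 340, 281, 336, 336, 283, 338, 352]
t=8: [343, 337, 250, 320, 254, 245, 314, 247, 227]
t=9: [240, 256, 341, 272, 346, 343, 282, 341, 322]
t=10: [338, 344, 249, 330, 243, 238, 316, 245, 261]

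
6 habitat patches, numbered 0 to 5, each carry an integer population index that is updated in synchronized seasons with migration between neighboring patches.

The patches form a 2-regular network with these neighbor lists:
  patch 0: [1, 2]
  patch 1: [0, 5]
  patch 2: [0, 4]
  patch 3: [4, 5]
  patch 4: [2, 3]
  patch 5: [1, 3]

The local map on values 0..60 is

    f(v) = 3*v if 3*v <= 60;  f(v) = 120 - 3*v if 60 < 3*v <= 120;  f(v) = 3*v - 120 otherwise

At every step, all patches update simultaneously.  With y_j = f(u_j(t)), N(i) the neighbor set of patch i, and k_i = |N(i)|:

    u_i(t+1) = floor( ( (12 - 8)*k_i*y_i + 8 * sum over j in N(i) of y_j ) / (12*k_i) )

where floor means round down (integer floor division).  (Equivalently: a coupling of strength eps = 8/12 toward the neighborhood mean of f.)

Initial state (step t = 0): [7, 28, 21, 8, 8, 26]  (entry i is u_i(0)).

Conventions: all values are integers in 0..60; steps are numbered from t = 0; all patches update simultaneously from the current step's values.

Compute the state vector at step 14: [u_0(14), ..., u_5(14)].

Simulating step by step:
t=0: [7, 28, 21, 8, 8, 26]
t=1: [38, 33, 34, 30, 35, 34]
t=2: [15, 15, 13, 21, 21, 23]
t=3: [43, 47, 47, 55, 51, 51]
t=4: [17, 21, 21, 37, 33, 33]
t=5: [55, 43, 43, 17, 29, 29]
t=6: [21, 29, 29, 39, 31, 31]
t=7: [41, 39, 39, 19, 21, 21]
t=8: [3, 21, 21, 57, 39, 39]
t=9: [41, 23, 23, 19, 37, 37]
t=10: [35, 21, 21, 25, 39, 39]
t=11: [43, 25, 25, 17, 35, 35]
t=12: [33, 23, 23, 27, 37, 37]
t=13: [41, 27, 27, 19, 33, 33]
t=14: [27, 21, 21, 33, 39, 39]

Answer: [27, 21, 21, 33, 39, 39]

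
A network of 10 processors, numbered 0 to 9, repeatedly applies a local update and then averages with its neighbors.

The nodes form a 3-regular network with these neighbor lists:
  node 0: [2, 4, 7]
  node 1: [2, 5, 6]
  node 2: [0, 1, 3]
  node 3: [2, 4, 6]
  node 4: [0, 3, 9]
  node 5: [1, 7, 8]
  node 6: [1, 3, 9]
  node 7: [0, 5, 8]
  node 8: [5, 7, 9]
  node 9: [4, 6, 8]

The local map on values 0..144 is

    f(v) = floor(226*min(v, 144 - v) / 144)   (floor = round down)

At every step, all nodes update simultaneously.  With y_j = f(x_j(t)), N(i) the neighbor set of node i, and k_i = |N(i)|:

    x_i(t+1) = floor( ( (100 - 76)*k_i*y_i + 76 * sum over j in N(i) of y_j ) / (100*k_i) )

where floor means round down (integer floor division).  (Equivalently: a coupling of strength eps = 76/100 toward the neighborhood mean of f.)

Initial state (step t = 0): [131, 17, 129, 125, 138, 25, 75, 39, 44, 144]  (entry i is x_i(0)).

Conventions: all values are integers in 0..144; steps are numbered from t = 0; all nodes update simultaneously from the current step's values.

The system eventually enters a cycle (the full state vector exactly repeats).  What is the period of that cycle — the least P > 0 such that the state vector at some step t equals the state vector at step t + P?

Answer: 18
Key observation: The state at step 31, [108, 108, 108, 108, 108, 108, 108, 108, 108, 108], reappears at step 49 — and no state repeats earlier — so the cycle the system enters has period 18.

Derivation:
t=0: [131, 17, 129, 125, 138, 25, 75, 39, 44, 144]
t=1: [28, 49, 24, 42, 14, 48, 39, 47, 41, 47]
t=2: [43, 62, 55, 45, 50, 71, 68, 63, 71, 54]
t=3: [82, 100, 79, 85, 74, 104, 89, 96, 100, 94]
t=4: [95, 79, 89, 97, 93, 68, 81, 75, 71, 85]
t=5: [87, 97, 84, 84, 80, 106, 91, 100, 104, 95]
t=6: [87, 77, 87, 92, 89, 65, 81, 69, 66, 80]
t=7: [93, 98, 91, 88, 89, 104, 95, 100, 103, 96]
t=8: [79, 73, 80, 82, 81, 66, 77, 68, 67, 75]
t=9: [101, 104, 102, 100, 101, 106, 105, 103, 105, 103]
t=10: [65, 61, 65, 65, 66, 61, 64, 62, 62, 63]
t=11: [100, 98, 100, 101, 101, 96, 98, 97, 96, 99]
t=12: [69, 72, 69, 68, 68, 73, 70, 73, 73, 71]
t=13: [108, 110, 108, 107, 107, 111, 109, 110, 111, 109]
t=14: [55, 53, 55, 56, 56, 52, 54, 52, 52, 54]
t=15: [84, 83, 85, 85, 85, 81, 84, 82, 81, 84]
t=16: [93, 94, 93, 92, 93, 96, 93, 96, 96, 94]
t=17: [78, 78, 79, 80, 79, 75, 79, 76, 75, 78]
t=18: [103, 103, 102, 101, 102, 106, 102, 106, 106, 103]
t=19: [63, 63, 65, 65, 65, 60, 65, 60, 60, 63]
t=20: [99, 99, 99, 102, 99, 95, 99, 95, 95, 99]
t=21: [71, 71, 68, 68, 68, 74, 68, 74, 74, 71]
t=22: [107, 107, 108, 106, 108, 109, 108, 109, 109, 107]
t=23: [55, 55, 57, 56, 57, 55, 57, 55, 55, 55]
t=24: [87, 87, 86, 88, 86, 86, 86, 86, 86, 87]
t=25: [90, 90, 88, 90, 88, 90, 88, 90, 90, 90]
t=26: [85, 85, 84, 86, 84, 84, 84, 84, 84, 85]
t=27: [93, 93, 92, 93, 92, 93, 92, 93, 93, 93]
t=28: [80, 80, 80, 80, 80, 80, 80, 80, 80, 80]
t=29: [100, 100, 100, 100, 100, 100, 100, 100, 100, 100]
t=30: [69, 69, 69, 69, 69, 69, 69, 69, 69, 69]
t=31: [108, 108, 108, 108, 108, 108, 108, 108, 108, 108]
t=32: [56, 56, 56, 56, 56, 56, 56, 56, 56, 56]
t=33: [87, 87, 87, 87, 87, 87, 87, 87, 87, 87]
t=34: [89, 89, 89, 89, 89, 89, 89, 89, 89, 89]
t=35: [86, 86, 86, 86, 86, 86, 86, 86, 86, 86]
t=36: [91, 91, 91, 91, 91, 91, 91, 91, 91, 91]
t=37: [83, 83, 83, 83, 83, 83, 83, 83, 83, 83]
t=38: [95, 95, 95, 95, 95, 95, 95, 95, 95, 95]
t=39: [76, 76, 76, 76, 76, 76, 76, 76, 76, 76]
t=40: [106, 106, 106, 106, 106, 106, 106, 106, 106, 106]
t=41: [59, 59, 59, 59, 59, 59, 59, 59, 59, 59]
t=42: [92, 92, 92, 92, 92, 92, 92, 92, 92, 92]
t=43: [81, 81, 81, 81, 81, 81, 81, 81, 81, 81]
t=44: [98, 98, 98, 98, 98, 98, 98, 98, 98, 98]
t=45: [72, 72, 72, 72, 72, 72, 72, 72, 72, 72]
t=46: [113, 113, 113, 113, 113, 113, 113, 113, 113, 113]
t=47: [48, 48, 48, 48, 48, 48, 48, 48, 48, 48]
t=48: [75, 75, 75, 75, 75, 75, 75, 75, 75, 75]
t=49: [108, 108, 108, 108, 108, 108, 108, 108, 108, 108]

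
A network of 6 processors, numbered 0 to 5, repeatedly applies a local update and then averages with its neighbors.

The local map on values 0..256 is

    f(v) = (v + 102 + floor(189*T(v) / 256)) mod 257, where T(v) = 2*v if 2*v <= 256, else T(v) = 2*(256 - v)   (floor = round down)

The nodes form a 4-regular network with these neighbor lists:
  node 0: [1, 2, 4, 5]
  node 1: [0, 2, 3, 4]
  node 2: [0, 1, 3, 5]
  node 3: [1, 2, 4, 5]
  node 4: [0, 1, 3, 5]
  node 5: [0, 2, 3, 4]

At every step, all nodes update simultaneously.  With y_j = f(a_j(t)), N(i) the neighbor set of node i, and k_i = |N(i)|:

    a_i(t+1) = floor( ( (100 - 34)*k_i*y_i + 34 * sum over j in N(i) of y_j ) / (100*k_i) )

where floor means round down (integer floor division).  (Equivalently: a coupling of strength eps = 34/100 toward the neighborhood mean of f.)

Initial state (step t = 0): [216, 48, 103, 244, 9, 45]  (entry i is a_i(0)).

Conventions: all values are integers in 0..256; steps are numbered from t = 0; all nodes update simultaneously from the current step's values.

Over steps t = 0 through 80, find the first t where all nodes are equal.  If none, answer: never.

Simulating step by step:
t=0: [216, 48, 103, 244, 9, 45]  (not all equal)
t=1: [135, 183, 122, 125, 137, 178]  (not all equal)
t=2: [153, 141, 146, 150, 153, 143]  (not all equal)
t=3: [151, 153, 152, 151, 150, 152]  (not all equal)
t=4: [150, 150, 150, 150, 150, 150]  (all equal)

Answer: 4
Key observation: Synchronization is absorbing here: once all nodes are equal they stay equal, and step 4 is the first all-equal step.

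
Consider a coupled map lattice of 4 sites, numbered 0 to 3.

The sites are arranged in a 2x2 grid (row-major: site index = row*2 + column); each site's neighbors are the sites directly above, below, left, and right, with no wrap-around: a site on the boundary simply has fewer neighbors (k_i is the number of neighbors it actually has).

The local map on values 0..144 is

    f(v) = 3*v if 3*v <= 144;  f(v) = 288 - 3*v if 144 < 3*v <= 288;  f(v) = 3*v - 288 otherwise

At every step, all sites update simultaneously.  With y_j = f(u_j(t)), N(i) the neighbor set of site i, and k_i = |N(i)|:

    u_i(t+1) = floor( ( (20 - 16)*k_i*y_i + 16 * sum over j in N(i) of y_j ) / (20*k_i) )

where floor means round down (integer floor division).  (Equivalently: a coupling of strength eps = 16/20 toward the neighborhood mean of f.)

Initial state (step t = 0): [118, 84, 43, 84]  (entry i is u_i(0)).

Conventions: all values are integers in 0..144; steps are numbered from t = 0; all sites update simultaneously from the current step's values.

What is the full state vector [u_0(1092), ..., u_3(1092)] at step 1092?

Answer: [18, 18, 18, 18]
Key observation: The state at step 31, [90, 90, 90, 90], reappears at step 35: the system is in a cycle of period 4 from step 31 on.  Therefore the state at step 1092 equals the state at step 31 + ((1092 - 31) mod 4) = 32, which is [18, 18, 18, 18].

Derivation:
t=0: [118, 84, 43, 84]
t=1: [79, 48, 66, 73]
t=2: [103, 76, 66, 107]
t=3: [64, 33, 39, 66]
t=4: [105, 94, 97, 104]
t=5: [9, 21, 21, 8]
t=6: [55, 33, 33, 55]
t=7: [103, 118, 118, 103]
t=8: [57, 30, 30, 57]
t=9: [95, 111, 111, 95]
t=10: [36, 11, 11, 36]
t=11: [48, 93, 93, 48]
t=12: [36, 117, 117, 36]
t=13: [72, 99, 99, 72]
t=14: [21, 59, 59, 21]
t=15: [101, 72, 72, 101]
t=16: [60, 26, 26, 60]
t=17: [84, 102, 102, 84]
t=18: [21, 32, 32, 21]
t=19: [89, 69, 69, 89]
t=20: [69, 33, 33, 69]
t=21: [95, 84, 84, 95]
t=22: [29, 9, 9, 29]
t=23: [39, 75, 75, 39]
t=24: [73, 106, 106, 73]
t=25: [37, 61, 61, 37]
t=26: [106, 109, 109, 106]
t=27: [37, 31, 31, 37]
t=28: [96, 107, 107, 96]
t=29: [26, 6, 6, 26]
t=30: [30, 66, 66, 30]
t=31: [90, 90, 90, 90]
t=32: [18, 18, 18, 18]
t=33: [54, 54, 54, 54]
t=34: [126, 126, 126, 126]
t=35: [90, 90, 90, 90]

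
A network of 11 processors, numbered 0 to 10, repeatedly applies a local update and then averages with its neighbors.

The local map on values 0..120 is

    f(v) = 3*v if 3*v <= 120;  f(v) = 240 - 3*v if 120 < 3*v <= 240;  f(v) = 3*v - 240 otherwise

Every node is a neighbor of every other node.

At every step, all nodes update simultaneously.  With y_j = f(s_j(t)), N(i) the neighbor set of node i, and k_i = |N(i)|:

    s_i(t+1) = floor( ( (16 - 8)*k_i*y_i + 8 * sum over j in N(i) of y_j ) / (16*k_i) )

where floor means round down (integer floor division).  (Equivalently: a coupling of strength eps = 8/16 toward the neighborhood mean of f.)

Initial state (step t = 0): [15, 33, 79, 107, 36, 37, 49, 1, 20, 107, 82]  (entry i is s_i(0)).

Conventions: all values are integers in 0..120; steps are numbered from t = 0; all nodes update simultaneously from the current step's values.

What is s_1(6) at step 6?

Simulating step by step:
t=0: [15, 33, 79, 107, 36, 37, 49, 1, 20, 107, 82]
t=1: [54, 79, 35, 70, 83, 84, 76, 35, 61, 70, 37]
t=2: [62, 28, 74, 41, 31, 33, 33, 74, 53, 41, 77]
t=3: [63, 77, 47, 92, 81, 84, 84, 47, 75, 92, 43]
t=4: [47, 28, 68, 40, 25, 29, 29, 68, 30, 40, 74]
t=5: [87, 80, 58, 96, 76, 81, 81, 58, 83, 96, 50]
t=6: [27, 18, 48, 39, 23, 19, 19, 48, 22, 39, 58]

Answer: s_1(6) = 18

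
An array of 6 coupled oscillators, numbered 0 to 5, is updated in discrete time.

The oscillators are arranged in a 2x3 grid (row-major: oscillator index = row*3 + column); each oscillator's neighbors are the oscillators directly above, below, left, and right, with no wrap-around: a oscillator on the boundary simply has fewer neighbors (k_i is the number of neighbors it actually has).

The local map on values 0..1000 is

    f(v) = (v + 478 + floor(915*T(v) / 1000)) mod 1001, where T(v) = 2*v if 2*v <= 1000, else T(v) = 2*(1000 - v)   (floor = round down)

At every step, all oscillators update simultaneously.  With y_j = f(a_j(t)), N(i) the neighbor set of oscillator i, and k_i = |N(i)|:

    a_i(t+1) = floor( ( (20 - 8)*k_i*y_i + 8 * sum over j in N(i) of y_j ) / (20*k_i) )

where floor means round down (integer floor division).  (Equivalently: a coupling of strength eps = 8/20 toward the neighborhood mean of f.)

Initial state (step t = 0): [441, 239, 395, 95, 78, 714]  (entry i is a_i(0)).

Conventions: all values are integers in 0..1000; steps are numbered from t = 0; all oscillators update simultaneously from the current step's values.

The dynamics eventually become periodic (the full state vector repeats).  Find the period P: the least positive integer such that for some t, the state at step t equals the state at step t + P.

Answer: 2
Key observation: The state at step 11, [714, 714, 713, 714, 713, 713], reappears at step 13 — and no state repeats earlier — so the cycle the system enters has period 2.

Derivation:
t=0: [441, 239, 395, 95, 78, 714]
t=1: [614, 360, 529, 732, 633, 686]
t=2: [717, 623, 766, 735, 726, 771]
t=3: [723, 751, 693, 700, 709, 675]
t=4: [705, 697, 724, 720, 718, 737]
t=5: [720, 721, 708, 711, 710, 700]
t=6: [710, 710, 718, 714, 716, 722]
t=7: [716, 715, 711, 714, 712, 708]
t=8: [712, 713, 716, 714, 715, 717]
t=9: [715, 714, 712, 714, 713, 711]
t=10: [713, 714, 715, 714, 714, 715]
t=11: [714, 714, 713, 714, 713, 713]
t=12: [714, 714, 714, 714, 714, 715]
t=13: [714, 714, 713, 714, 713, 713]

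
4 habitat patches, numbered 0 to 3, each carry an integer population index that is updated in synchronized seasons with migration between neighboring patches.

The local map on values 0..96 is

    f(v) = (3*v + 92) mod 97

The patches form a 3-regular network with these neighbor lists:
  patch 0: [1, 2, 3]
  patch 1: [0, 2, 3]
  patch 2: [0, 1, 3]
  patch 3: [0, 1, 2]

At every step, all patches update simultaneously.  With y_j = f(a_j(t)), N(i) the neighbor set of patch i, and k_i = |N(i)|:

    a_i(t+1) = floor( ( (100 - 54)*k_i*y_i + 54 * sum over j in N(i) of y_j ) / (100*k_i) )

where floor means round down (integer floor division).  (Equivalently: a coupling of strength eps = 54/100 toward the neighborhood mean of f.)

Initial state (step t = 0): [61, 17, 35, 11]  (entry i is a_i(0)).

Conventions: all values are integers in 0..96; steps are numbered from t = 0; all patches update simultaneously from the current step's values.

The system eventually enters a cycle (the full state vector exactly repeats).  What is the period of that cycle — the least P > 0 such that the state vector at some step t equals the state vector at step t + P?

Simulating step by step:
t=0: [61, 17, 35, 11]
t=1: [51, 41, 29, 36]
t=2: [43, 34, 51, 30]
t=3: [36, 29, 43, 53]
t=4: [32, 53, 38, 46]
t=5: [60, 51, 38, 45]
t=6: [53, 45, 34, 40]
t=7: [35, 28, 19, 24]
t=8: [37, 58, 50, 54]
t=9: [36, 54, 47, 50]
t=10: [29, 44, 38, 40]
t=11: [48, 33, 28, 30]
t=12: [65, 80, 76, 77]
t=13: [61, 46, 43, 44]
t=14: [54, 41, 38, 39]
t=15: [36, 25, 22, 23]
t=16: [37, 55, 53, 54]
t=17: [36, 51, 49, 50]
t=18: [28, 41, 39, 40]
t=19: [46, 29, 28, 28]
t=20: [59, 72, 71, 71]
t=21: [42, 26, 25, 25]
t=22: [49, 63, 62, 62]
t=23: [66, 78, 77, 77]
t=24: [61, 44, 44, 44]
t=25: [53, 39, 39, 39]
t=26: [34, 22, 22, 22]
t=27: [32, 50, 50, 50]
t=28: [67, 55, 55, 55]
t=29: [34, 52, 52, 52]
t=30: [29, 44, 44, 44]
t=31: [53, 39, 39, 39]

Answer: 6
Key observation: The state at step 25, [53, 39, 39, 39], reappears at step 31 — and no state repeats earlier — so the cycle the system enters has period 6.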